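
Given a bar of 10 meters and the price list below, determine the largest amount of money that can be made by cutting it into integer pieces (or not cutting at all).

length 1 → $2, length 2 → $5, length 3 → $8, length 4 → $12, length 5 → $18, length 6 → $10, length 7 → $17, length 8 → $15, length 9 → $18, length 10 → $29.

36

Let v[k] be the best obtainable value from length k. For each k, try every first piece i and keep the best of price[i] + v[k−i].
v[1] = 2
v[2] = max(2+2, 5+0) = 5
v[3] = max(2+5, 5+2, 8+0) = 8
v[4] = max(2+8, 5+5, 8+2, 12+0) = 12
v[5] = max(2+12, 5+8, 8+5, 12+2, 18+0) = 18
v[6] = max(2+18, 5+12, 8+8, 12+5, 18+2, 10+0) = 20
v[7] = max(2+20, 5+18, 8+12, …, 10+2, 17+0) = 23
v[8] = max(2+23, 5+20, 8+18, …, 17+2, 15+0) = 26
v[9] = max(2+26, 5+23, 8+20, …, 15+2, 18+0) = 30
v[10] = max(2+30, 5+26, 8+23, …, 18+2, 29+0) = 36
One optimal cutting: 5 + 5 → $18 + $18 = $36.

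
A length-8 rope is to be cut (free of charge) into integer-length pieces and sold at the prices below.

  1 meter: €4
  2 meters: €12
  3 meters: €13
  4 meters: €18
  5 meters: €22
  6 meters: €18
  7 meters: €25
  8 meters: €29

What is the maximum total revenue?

Let r[k] be the best obtainable value from length k. For each k, try every first piece i and keep the best of price[i] + r[k−i].
r[1] = 4
r[2] = max(4+4, 12+0) = 12
r[3] = max(4+12, 12+4, 13+0) = 16
r[4] = max(4+16, 12+12, 13+4, 18+0) = 24
r[5] = max(4+24, 12+16, 13+12, 18+4, 22+0) = 28
r[6] = max(4+28, 12+24, 13+16, 18+12, 22+4, 18+0) = 36
r[7] = max(4+36, 12+28, 13+24, …, 18+4, 25+0) = 40
r[8] = max(4+40, 12+36, 13+28, …, 25+4, 29+0) = 48
One optimal cutting: 2 + 2 + 2 + 2 → €12 + €12 + €12 + €12 = €48.

48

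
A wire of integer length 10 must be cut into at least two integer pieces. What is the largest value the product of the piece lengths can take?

36

Let P[k] be the best product for length k (with at least one cut). For each first piece i, the rest contributes max(k−i, P[k−i]).
P[2] = 1·max(1,0) = 1·1 = 1
P[3] = 1·max(2,1) = 1·2 = 2
P[4] = 2·max(2,1) = 2·2 = 4
P[5] = 2·max(3,2) = 2·3 = 6
P[6] = 3·max(3,2) = 3·3 = 9
P[7] = 2·max(5,6) = 2·6 = 12
P[8] = 2·max(6,9) = 2·9 = 18
P[9] = 3·max(6,9) = 3·9 = 27
P[10] = 2·max(8,18) = 2·18 = 36
One optimal split: 3 + 3 + 2 + 2; product 3·3·2·2 = 36.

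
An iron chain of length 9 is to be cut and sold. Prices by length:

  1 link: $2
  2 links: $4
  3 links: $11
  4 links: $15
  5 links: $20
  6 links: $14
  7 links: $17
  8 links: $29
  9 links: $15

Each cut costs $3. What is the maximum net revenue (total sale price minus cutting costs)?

Build v[k] bottom-up: v[k] = max over allowed piece i of (p[i] + v[k−i]) − 3 per cut.
v[1] = 2
v[2] = max(2+2-3, 4+0) = 4
v[3] = max(2+4-3, 4+2-3, 11+0) = 11
v[4] = max(2+11-3, 4+4-3, 11+2-3, 15+0) = 15
v[5] = max(2+15-3, 4+11-3, 11+4-3, 15+2-3, 20+0) = 20
v[6] = max(2+20-3, 4+15-3, 11+11-3, 15+4-3, 20+2-3, 14+0) = 19
v[7] = max(2+19-3, 4+20-3, 11+15-3, …, 14+2-3, 17+0) = 23
v[8] = max(2+23-3, 4+19-3, 11+20-3, …, 17+2-3, 29+0) = 29
v[9] = max(2+29-3, 4+23-3, 11+19-3, …, 29+2-3, 15+0) = 32
One optimal plan: pieces 5 + 4 (1 cut) → $35 − $3 = $32.

32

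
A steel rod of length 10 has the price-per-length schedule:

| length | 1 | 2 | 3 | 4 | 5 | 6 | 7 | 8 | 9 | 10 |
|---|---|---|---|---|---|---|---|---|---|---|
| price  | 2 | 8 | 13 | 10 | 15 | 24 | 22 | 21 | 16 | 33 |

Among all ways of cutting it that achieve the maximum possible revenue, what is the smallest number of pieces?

4

Consider every possible first cut. r[k] is the best of p[i]+r[k−i] over all sellable i≤k.
r[1] = 2
r[2] = max(2+2, 8+0) = 8
r[3] = max(2+8, 8+2, 13+0) = 13
r[4] = max(2+13, 8+8, 13+2, 10+0) = 16
r[5] = max(2+16, 8+13, 13+8, 10+2, 15+0) = 21
r[6] = max(2+21, 8+16, 13+13, 10+8, 15+2, 24+0) = 26
r[7] = max(2+26, 8+21, 13+16, …, 24+2, 22+0) = 29
r[8] = max(2+29, 8+26, 13+21, …, 22+2, 21+0) = 34
r[9] = max(2+34, 8+29, 13+26, …, 21+2, 16+0) = 39
r[10] = max(2+39, 8+34, 13+29, …, 16+2, 33+0) = 42
Maximum revenue is $42.
Now minimize piece count subject to staying optimal: for each k, pieces[k] = 1 + min over i with p[i]+r[k−i]=r[k] of pieces[k−i].
pieces[7] = 3
pieces[8] = 3
pieces[9] = 3
pieces[10] = 4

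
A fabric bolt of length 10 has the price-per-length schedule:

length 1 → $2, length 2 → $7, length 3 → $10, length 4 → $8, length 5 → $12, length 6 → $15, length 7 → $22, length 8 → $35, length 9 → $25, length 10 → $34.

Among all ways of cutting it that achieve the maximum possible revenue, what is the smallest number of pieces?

Let r[k] be the best obtainable value from length k. For each k, try every first piece i and keep the best of price[i] + r[k−i].
r[1] = 2
r[2] = max(2+2, 7+0) = 7
r[3] = max(2+7, 7+2, 10+0) = 10
r[4] = max(2+10, 7+7, 10+2, 8+0) = 14
r[5] = max(2+14, 7+10, 10+7, 8+2, 12+0) = 17
r[6] = max(2+17, 7+14, 10+10, 8+7, 12+2, 15+0) = 21
r[7] = max(2+21, 7+17, 10+14, …, 15+2, 22+0) = 24
r[8] = max(2+24, 7+21, 10+17, …, 22+2, 35+0) = 35
r[9] = max(2+35, 7+24, 10+21, …, 35+2, 25+0) = 37
r[10] = max(2+37, 7+35, 10+24, …, 25+2, 34+0) = 42
Maximum revenue is $42.
Now minimize piece count subject to staying optimal: for each k, pieces[k] = 1 + min over i with p[i]+r[k−i]=r[k] of pieces[k−i].
pieces[7] = 3
pieces[8] = 1
pieces[9] = 2
pieces[10] = 2

2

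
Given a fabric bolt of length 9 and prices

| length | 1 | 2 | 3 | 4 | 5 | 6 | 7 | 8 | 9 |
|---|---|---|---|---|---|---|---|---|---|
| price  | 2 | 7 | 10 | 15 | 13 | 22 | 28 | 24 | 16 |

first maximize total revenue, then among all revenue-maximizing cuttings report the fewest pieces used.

Consider every possible first cut. r[k] is the best of p[i]+r[k−i] over all sellable i≤k.
r[1] = 2
r[2] = 7
r[3] = 10
r[4] = 15
r[5] = 17  (first piece 1, then r[4]=15)
r[6] = 22  (first piece 2, then r[4]=15)
r[7] = 28
r[8] = 30  (first piece 1, then r[7]=28)
r[9] = 35  (first piece 2, then r[7]=28)
Maximum revenue is $35.
Now minimize piece count subject to staying optimal: for each k, pieces[k] = 1 + min over i with p[i]+r[k−i]=r[k] of pieces[k−i].
pieces[6] = 1
pieces[7] = 1
pieces[8] = 2
pieces[9] = 2

2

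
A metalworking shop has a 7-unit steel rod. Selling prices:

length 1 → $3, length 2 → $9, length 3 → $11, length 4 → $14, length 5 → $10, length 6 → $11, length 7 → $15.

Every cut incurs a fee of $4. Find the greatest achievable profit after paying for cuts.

Build v[k] bottom-up: v[k] = max over allowed piece i of (p[i] + v[k−i]) − 4 per cut.
v[1] = 3
v[2] = max(3+3-4, 9+0) = 9
v[3] = max(3+9-4, 9+3-4, 11+0) = 11
v[4] = max(3+11-4, 9+9-4, 11+3-4, 14+0) = 14
v[5] = max(3+14-4, 9+11-4, 11+9-4, 14+3-4, 10+0) = 16
v[6] = max(3+16-4, 9+14-4, 11+11-4, 14+9-4, 10+3-4, 11+0) = 19
v[7] = max(3+19-4, 9+16-4, 11+14-4, …, 11+3-4, 15+0) = 21
One optimal plan: pieces 3 + 2 + 2 (2 cuts) → $29 − $8 = $21.

21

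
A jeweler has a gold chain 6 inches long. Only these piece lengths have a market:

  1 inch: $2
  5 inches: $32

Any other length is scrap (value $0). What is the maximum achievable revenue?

Consider every possible first cut. best[k] is the best of p[i]+best[k−i] over all sellable i≤k.
best[1] = 2
best[2] = 4  (first piece 1, then best[1]=2)
best[3] = 6  (first piece 1, then best[2]=4)
best[4] = 8  (first piece 1, then best[3]=6)
best[5] = max(2+8, 32+0) = 32
best[6] = max(2+32, 32+2) = 34
One optimal cutting: 5 + 1 → $34.

34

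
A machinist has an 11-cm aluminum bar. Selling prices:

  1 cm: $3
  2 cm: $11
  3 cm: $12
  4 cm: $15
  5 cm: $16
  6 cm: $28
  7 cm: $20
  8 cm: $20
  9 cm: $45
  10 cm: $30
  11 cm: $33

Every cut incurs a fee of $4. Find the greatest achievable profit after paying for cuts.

52

Let v[k] be the best obtainable value from length k. For each k, try every first piece i and keep the best of price[i] + v[k−i] minus the 4 cut fee when i<k.
v[1] = 3
v[2] = max(3+3-4, 11+0) = 11
v[3] = max(3+11-4, 11+3-4, 12+0) = 12
v[4] = max(3+12-4, 11+11-4, 12+3-4, 15+0) = 18
v[5] = max(3+18-4, 11+12-4, 12+11-4, 15+3-4, 16+0) = 19
v[6] = max(3+19-4, 11+18-4, 12+12-4, 15+11-4, 16+3-4, 28+0) = 28
v[7] = max(3+28-4, 11+19-4, 12+18-4, …, 28+3-4, 20+0) = 27
v[8] = max(3+27-4, 11+28-4, 12+19-4, …, 20+3-4, 20+0) = 35
v[9] = max(3+35-4, 11+27-4, 12+28-4, …, 20+3-4, 45+0) = 45
v[10] = max(3+45-4, 11+35-4, 12+27-4, …, 45+3-4, 30+0) = 44
v[11] = max(3+44-4, 11+45-4, 12+35-4, …, 30+3-4, 33+0) = 52
One optimal plan: pieces 9 + 2 (1 cut) → $56 − $4 = $52.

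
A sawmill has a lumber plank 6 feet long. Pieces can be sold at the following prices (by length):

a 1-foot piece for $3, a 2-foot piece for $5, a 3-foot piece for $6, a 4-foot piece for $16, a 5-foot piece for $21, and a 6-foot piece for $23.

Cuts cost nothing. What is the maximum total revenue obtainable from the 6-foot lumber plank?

24

Build r[k] bottom-up: r[k] = max over allowed piece i of (p[i] + r[k−i]).
r[1] = 3
r[2] = 6  (first piece 1, then r[1]=3)
r[3] = 9  (first piece 1, then r[2]=6)
r[4] = 16
r[5] = 21
r[6] = 24  (first piece 1, then r[5]=21)
One optimal cutting: 5 + 1 → $21 + $3 = $24.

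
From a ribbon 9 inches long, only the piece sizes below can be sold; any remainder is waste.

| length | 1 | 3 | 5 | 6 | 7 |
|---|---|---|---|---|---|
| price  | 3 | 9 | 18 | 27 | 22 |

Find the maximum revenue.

36

Build best[k] bottom-up: best[k] = max over allowed piece i of (p[i] + best[k−i]).
best[1] = 3
best[2] = 6  (first piece 1, then best[1]=3)
best[3] = max(3+6, 9+0) = 9
best[4] = max(3+9, 9+3) = 12
best[5] = max(3+12, 9+6, 18+0) = 18
best[6] = max(3+18, 9+9, 18+3, 27+0) = 27
best[7] = max(3+27, 9+12, 18+6, 27+3, 22+0) = 30
best[8] = max(3+30, 9+18, 18+9, 27+6, 22+3) = 33
best[9] = max(3+33, 9+27, 18+12, 27+9, 22+6) = 36
One optimal cutting: 6 + 1 + 1 + 1 → ¢36.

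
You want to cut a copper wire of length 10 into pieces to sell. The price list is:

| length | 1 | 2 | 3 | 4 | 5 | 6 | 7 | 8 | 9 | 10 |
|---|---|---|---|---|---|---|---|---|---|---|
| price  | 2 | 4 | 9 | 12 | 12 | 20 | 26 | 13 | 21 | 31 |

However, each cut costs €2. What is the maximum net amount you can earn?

Let r[k] be the best obtainable value from length k. For each k, try every first piece i and keep the best of price[i] + r[k−i] minus the 2 cut fee when i<k.
r[1] = 2
r[2] = 4
r[3] = 9
r[4] = 12
r[5] = 12  (first piece 1, then r[4]=12)
r[6] = 20
r[7] = 26
r[8] = 26  (first piece 1, then r[7]=26)
r[9] = 28  (first piece 2, then r[7]=26)
r[10] = 33  (first piece 3, then r[7]=26)
One optimal plan: pieces 7 + 3 (1 cut) → €35 − €2 = €33.

33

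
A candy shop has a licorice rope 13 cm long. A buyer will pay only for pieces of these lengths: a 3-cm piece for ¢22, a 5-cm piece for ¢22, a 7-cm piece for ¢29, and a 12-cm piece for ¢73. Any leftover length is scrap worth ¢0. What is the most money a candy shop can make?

88

Consider every possible first cut. r[k] is the best of p[i]+r[k−i] over all sellable i≤k.
r[1] = 0
r[2] = 0
r[3] = 22
r[4] = 22
r[5] = 22
r[6] = 44  (first piece 3, then r[3]=22)
r[7] = 44
r[8] = 44
r[9] = 66  (first piece 3, then r[6]=44)
r[10] = 66
r[11] = 66
r[12] = 88  (first piece 3, then r[9]=66)
r[13] = 88
One optimal cutting: pieces 3 + 3 + 3 + 3 with 1 cm of scrap → ¢88.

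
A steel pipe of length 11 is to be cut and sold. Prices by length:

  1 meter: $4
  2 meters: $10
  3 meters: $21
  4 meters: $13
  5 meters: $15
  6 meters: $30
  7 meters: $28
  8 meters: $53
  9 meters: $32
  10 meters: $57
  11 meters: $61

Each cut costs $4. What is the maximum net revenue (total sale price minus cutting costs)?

Consider every possible first cut. v[k] is the best of p[i]+v[k−i] over all sellable i≤k, charging 4 whenever i<k.
v[1] = 4
v[2] = max(4+4-4, 10+0) = 10
v[3] = max(4+10-4, 10+4-4, 21+0) = 21
v[4] = max(4+21-4, 10+10-4, 21+4-4, 13+0) = 21
v[5] = max(4+21-4, 10+21-4, 21+10-4, 13+4-4, 15+0) = 27
v[6] = max(4+27-4, 10+21-4, 21+21-4, 13+10-4, 15+4-4, 30+0) = 38
v[7] = max(4+38-4, 10+27-4, 21+21-4, …, 30+4-4, 28+0) = 38
v[8] = max(4+38-4, 10+38-4, 21+27-4, …, 28+4-4, 53+0) = 53
v[9] = max(4+53-4, 10+38-4, 21+38-4, …, 53+4-4, 32+0) = 55
v[10] = max(4+55-4, 10+53-4, 21+38-4, …, 32+4-4, 57+0) = 59
v[11] = max(4+59-4, 10+55-4, 21+53-4, …, 57+4-4, 61+0) = 70
One optimal plan: pieces 8 + 3 (1 cut) → $74 − $4 = $70.

70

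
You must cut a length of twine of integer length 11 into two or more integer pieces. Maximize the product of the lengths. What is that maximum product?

54

Let g[k] be the best product for length k (with at least one cut). For each first piece i, the rest contributes max(k−i, g[k−i]).
Small cases: g[2]=1, g[3]=2, g[4]=4.
g[5] = max(1×4, 2×3, 3×2, 4×1) = 6
g[6] = max(1×6, 2×4, 3×3, 4×2, 5×1) = 9
g[7] = max(1×9, 2×6, 3×4, 4×3, 5×2, 6×1) = 12
g[8] = max(1×12, 2×9, 3×6, …, 6×2, 7×1) = 18
g[9] = max(1×18, 2×12, 3×9, …, 7×2, 8×1) = 27
g[10] = max(1×27, 2×18, 3×12, …, 8×2, 9×1) = 36
g[11] = max(1×36, 2×27, 3×18, …, 9×2, 10×1) = 54
One optimal split: 3 + 3 + 3 + 2; product 3×3×3×2 = 54.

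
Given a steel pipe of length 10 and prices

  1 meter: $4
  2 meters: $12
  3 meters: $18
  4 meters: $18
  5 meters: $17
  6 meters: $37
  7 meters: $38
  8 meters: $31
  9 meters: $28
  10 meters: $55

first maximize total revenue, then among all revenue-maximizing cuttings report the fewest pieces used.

3

Consider every possible first cut. r[k] is the best of p[i]+r[k−i] over all sellable i≤k.
r[1] = 4
r[2] = 12
r[3] = 18
r[4] = 24  (first piece 2, then r[2]=12)
r[5] = 30  (first piece 2, then r[3]=18)
r[6] = 37
r[7] = 42  (first piece 2, then r[5]=30)
r[8] = 49  (first piece 2, then r[6]=37)
r[9] = 55  (first piece 3, then r[6]=37)
r[10] = 61  (first piece 2, then r[8]=49)
Maximum revenue is $61.
Now minimize piece count subject to staying optimal: for each k, pieces[k] = 1 + min over i with p[i]+r[k−i]=r[k] of pieces[k−i].
pieces[7] = 3
pieces[8] = 2
pieces[9] = 2
pieces[10] = 3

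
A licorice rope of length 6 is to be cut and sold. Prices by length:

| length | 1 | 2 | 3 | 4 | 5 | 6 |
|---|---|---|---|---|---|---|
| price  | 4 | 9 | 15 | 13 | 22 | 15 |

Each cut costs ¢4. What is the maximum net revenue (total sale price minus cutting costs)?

Let net[k] be the best obtainable value from length k. For each k, try every first piece i and keep the best of price[i] + net[k−i] minus the 4 cut fee when i<k.
net[1] = 4
net[2] = max(4+4-4, 9+0) = 9
net[3] = max(4+9-4, 9+4-4, 15+0) = 15
net[4] = max(4+15-4, 9+9-4, 15+4-4, 13+0) = 15
net[5] = max(4+15-4, 9+15-4, 15+9-4, 13+4-4, 22+0) = 22
net[6] = max(4+22-4, 9+15-4, 15+15-4, 13+9-4, 22+4-4, 15+0) = 26
One optimal plan: pieces 3 + 3 (1 cut) → ¢30 − ¢4 = ¢26.

26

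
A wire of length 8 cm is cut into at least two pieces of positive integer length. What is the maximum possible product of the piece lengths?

18

Define m[k] = max over 1≤i<k of i · max(k−i, m[k−i]); the inner max lets the remainder stay uncut if that's better.
m[2] = 1*max(1,0) = 1*1 = 1
m[3] = 1*max(2,1) = 1*2 = 2
m[4] = 2*max(2,1) = 2*2 = 4
m[5] = 2*max(3,2) = 2*3 = 6
m[6] = 3*max(3,2) = 3*3 = 9
m[7] = 2*max(5,6) = 2*6 = 12
m[8] = 2*max(6,9) = 2*9 = 18
One optimal split: 3 + 3 + 2; product 3*3*2 = 18.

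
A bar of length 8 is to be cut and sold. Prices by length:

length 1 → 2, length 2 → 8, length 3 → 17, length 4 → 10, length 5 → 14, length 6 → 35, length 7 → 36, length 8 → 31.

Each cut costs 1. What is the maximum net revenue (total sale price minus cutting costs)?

Build r[k] bottom-up: r[k] = max over allowed piece i of (p[i] + r[k−i]) − 1 per cut.
r[1] = 2
r[2] = 8
r[3] = 17
r[4] = 18  (first piece 1, then r[3]=17)
r[5] = 24  (first piece 2, then r[3]=17)
r[6] = 35
r[7] = 36  (first piece 1, then r[6]=35)
r[8] = 42  (first piece 2, then r[6]=35)
One optimal plan: pieces 6 + 2 (1 cut) → 43 − 1 = 42.

42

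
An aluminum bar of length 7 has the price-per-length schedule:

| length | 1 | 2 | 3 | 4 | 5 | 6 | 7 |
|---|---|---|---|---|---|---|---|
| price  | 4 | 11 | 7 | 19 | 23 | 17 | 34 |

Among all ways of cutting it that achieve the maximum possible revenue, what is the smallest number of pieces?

4

Let r[k] be the best obtainable value from length k. For each k, try every first piece i and keep the best of price[i] + r[k−i].
r[1] = 4
r[2] = max(4+4, 11+0) = 11
r[3] = max(4+11, 11+4, 7+0) = 15
r[4] = max(4+15, 11+11, 7+4, 19+0) = 22
r[5] = max(4+22, 11+15, 7+11, 19+4, 23+0) = 26
r[6] = max(4+26, 11+22, 7+15, 19+11, 23+4, 17+0) = 33
r[7] = max(4+33, 11+26, 7+22, …, 17+4, 34+0) = 37
Maximum revenue is $37.
Now minimize piece count subject to staying optimal: for each k, pieces[k] = 1 + min over i with p[i]+r[k−i]=r[k] of pieces[k−i].
pieces[4] = 2
pieces[5] = 3
pieces[6] = 3
pieces[7] = 4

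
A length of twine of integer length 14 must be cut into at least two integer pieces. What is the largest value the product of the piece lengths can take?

162

Fill prod[k] for k=2..14: at each k try every first piece i and multiply by the better of (k−i) uncut or prod[k−i].
prod[2] = 1×max(1,0) = 1×1 = 1
prod[3] = 1×max(2,1) = 1×2 = 2
prod[4] = 2×max(2,1) = 2×2 = 4
prod[5] = 2×max(3,2) = 2×3 = 6
prod[6] = 3×max(3,2) = 3×3 = 9
prod[7] = 2×max(5,6) = 2×6 = 12
prod[8] = 2×max(6,9) = 2×9 = 18
prod[9] = 3×max(6,9) = 3×9 = 27
prod[10] = 2×max(8,18) = 2×18 = 36
prod[11] = 2×max(9,27) = 2×27 = 54
prod[12] = 3×max(9,27) = 3×27 = 81
prod[13] = 2×max(11,54) = 2×54 = 108
prod[14] = 2×max(12,81) = 2×81 = 162
One optimal split: 3 + 3 + 3 + 3 + 2; product 3×3×3×3×2 = 162.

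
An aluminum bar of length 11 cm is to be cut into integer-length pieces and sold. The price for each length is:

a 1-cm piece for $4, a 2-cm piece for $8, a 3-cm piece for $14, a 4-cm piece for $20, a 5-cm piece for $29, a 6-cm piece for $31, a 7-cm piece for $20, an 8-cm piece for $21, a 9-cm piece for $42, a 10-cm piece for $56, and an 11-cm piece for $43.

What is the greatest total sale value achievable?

62

Build r[k] bottom-up: r[k] = max over allowed piece i of (p[i] + r[k−i]).
r[1] = 4
r[2] = max(4+4, 8+0) = 8
r[3] = max(4+8, 8+4, 14+0) = 14
r[4] = max(4+14, 8+8, 14+4, 20+0) = 20
r[5] = max(4+20, 8+14, 14+8, 20+4, 29+0) = 29
r[6] = max(4+29, 8+20, 14+14, 20+8, 29+4, 31+0) = 33
r[7] = max(4+33, 8+29, 14+20, …, 31+4, 20+0) = 37
r[8] = max(4+37, 8+33, 14+29, …, 20+4, 21+0) = 43
r[9] = max(4+43, 8+37, 14+33, …, 21+4, 42+0) = 49
r[10] = max(4+49, 8+43, 14+37, …, 42+4, 56+0) = 58
r[11] = max(4+58, 8+49, 14+43, …, 56+4, 43+0) = 62
One optimal cutting: 5 + 5 + 1 → $29 + $29 + $4 = $62.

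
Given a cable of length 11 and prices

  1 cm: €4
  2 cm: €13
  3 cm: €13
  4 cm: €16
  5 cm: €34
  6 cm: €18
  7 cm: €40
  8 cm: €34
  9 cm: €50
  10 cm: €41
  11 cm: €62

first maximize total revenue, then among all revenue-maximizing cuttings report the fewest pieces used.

4

Consider every possible first cut. r[k] is the best of p[i]+r[k−i] over all sellable i≤k.
r[1] = 4
r[2] = max(4+4, 13+0) = 13
r[3] = max(4+13, 13+4, 13+0) = 17
r[4] = max(4+17, 13+13, 13+4, 16+0) = 26
r[5] = max(4+26, 13+17, 13+13, 16+4, 34+0) = 34
r[6] = max(4+34, 13+26, 13+17, 16+13, 34+4, 18+0) = 39
r[7] = max(4+39, 13+34, 13+26, …, 18+4, 40+0) = 47
r[8] = max(4+47, 13+39, 13+34, …, 40+4, 34+0) = 52
r[9] = max(4+52, 13+47, 13+39, …, 34+4, 50+0) = 60
r[10] = max(4+60, 13+52, 13+47, …, 50+4, 41+0) = 68
r[11] = max(4+68, 13+60, 13+52, …, 41+4, 62+0) = 73
Maximum revenue is €73.
Now minimize piece count subject to staying optimal: for each k, pieces[k] = 1 + min over i with p[i]+r[k−i]=r[k] of pieces[k−i].
pieces[8] = 4
pieces[9] = 3
pieces[10] = 2
pieces[11] = 4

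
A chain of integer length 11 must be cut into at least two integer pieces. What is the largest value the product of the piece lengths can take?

54

Let g[k] be the best product for length k (with at least one cut). For each first piece i, the rest contributes max(k−i, g[k−i]).
g[2] = 1·max(1,0) = 1·1 = 1
g[3] = 1·max(2,1) = 1·2 = 2
g[4] = 2·max(2,1) = 2·2 = 4
g[5] = 2·max(3,2) = 2·3 = 6
g[6] = 3·max(3,2) = 3·3 = 9
g[7] = 2·max(5,6) = 2·6 = 12
g[8] = 2·max(6,9) = 2·9 = 18
g[9] = 3·max(6,9) = 3·9 = 27
g[10] = 2·max(8,18) = 2·18 = 36
g[11] = 2·max(9,27) = 2·27 = 54
One optimal split: 3 + 3 + 3 + 2; product 3·3·3·2 = 54.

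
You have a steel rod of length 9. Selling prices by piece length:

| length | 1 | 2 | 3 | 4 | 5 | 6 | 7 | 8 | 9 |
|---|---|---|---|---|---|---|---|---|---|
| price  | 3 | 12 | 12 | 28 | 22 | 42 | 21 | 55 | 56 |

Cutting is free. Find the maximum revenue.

59

Let v[k] be the best obtainable value from length k. For each k, try every first piece i and keep the best of price[i] + v[k−i].
v[1] = 3
v[2] = max(3+3, 12+0) = 12
v[3] = max(3+12, 12+3, 12+0) = 15
v[4] = max(3+15, 12+12, 12+3, 28+0) = 28
v[5] = max(3+28, 12+15, 12+12, 28+3, 22+0) = 31
v[6] = max(3+31, 12+28, 12+15, 28+12, 22+3, 42+0) = 42
v[7] = max(3+42, 12+31, 12+28, …, 42+3, 21+0) = 45
v[8] = max(3+45, 12+42, 12+31, …, 21+3, 55+0) = 56
v[9] = max(3+56, 12+45, 12+42, …, 55+3, 56+0) = 59
One optimal cutting: 4 + 4 + 1 → $28 + $28 + $3 = $59.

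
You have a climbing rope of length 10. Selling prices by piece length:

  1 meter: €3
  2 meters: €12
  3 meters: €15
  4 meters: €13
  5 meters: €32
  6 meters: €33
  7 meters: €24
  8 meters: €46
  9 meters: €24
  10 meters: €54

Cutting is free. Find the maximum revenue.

64

Build best[k] bottom-up: best[k] = max over allowed piece i of (p[i] + best[k−i]).
best[1] = 3
best[2] = 12
best[3] = 15  (first piece 1, then best[2]=12)
best[4] = 24  (first piece 2, then best[2]=12)
best[5] = 32
best[6] = 36  (first piece 2, then best[4]=24)
best[7] = 44  (first piece 2, then best[5]=32)
best[8] = 48  (first piece 2, then best[6]=36)
best[9] = 56  (first piece 2, then best[7]=44)
best[10] = 64  (first piece 5, then best[5]=32)
One optimal cutting: 5 + 5 → €32 + €32 = €64.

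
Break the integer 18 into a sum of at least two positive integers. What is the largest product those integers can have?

Let g[k] be the best product for length k (with at least one cut). For each first piece i, the rest contributes max(k−i, g[k−i]).
g[2] = 1*max(1,0) = 1*1 = 1
g[3] = 1*max(2,1) = 1*2 = 2
g[4] = 2*max(2,1) = 2*2 = 4
g[5] = 2*max(3,2) = 2*3 = 6
g[6] = 3*max(3,2) = 3*3 = 9
g[7] = 2*max(5,6) = 2*6 = 12
g[8] = 2*max(6,9) = 2*9 = 18
g[9] = 3*max(6,9) = 3*9 = 27
g[10] = 2*max(8,18) = 2*18 = 36
g[11] = 2*max(9,27) = 2*27 = 54
g[12] = 3*max(9,27) = 3*27 = 81
g[13] = 2*max(11,54) = 2*54 = 108
g[14] = 2*max(12,81) = 2*81 = 162
g[15] = 3*max(12,81) = 3*81 = 243
g[16] = 2*max(14,162) = 2*162 = 324
g[17] = 2*max(15,243) = 2*243 = 486
g[18] = 3*max(15,243) = 3*243 = 729
One optimal split: 3 + 3 + 3 + 3 + 3 + 3; product 3*3*3*3*3*3 = 729.

729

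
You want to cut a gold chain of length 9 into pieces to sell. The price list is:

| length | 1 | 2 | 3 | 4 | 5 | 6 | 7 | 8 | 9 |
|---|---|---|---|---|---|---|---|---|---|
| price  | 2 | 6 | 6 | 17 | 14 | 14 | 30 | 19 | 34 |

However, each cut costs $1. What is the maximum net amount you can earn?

35

Let v[k] be the best obtainable value from length k. For each k, try every first piece i and keep the best of price[i] + v[k−i] minus the 1 cut fee when i<k.
v[1] = 2
v[2] = max(2+2-1, 6+0) = 6
v[3] = max(2+6-1, 6+2-1, 6+0) = 7
v[4] = max(2+7-1, 6+6-1, 6+2-1, 17+0) = 17
v[5] = max(2+17-1, 6+7-1, 6+6-1, 17+2-1, 14+0) = 18
v[6] = max(2+18-1, 6+17-1, 6+7-1, 17+6-1, 14+2-1, 14+0) = 22
v[7] = max(2+22-1, 6+18-1, 6+17-1, …, 14+2-1, 30+0) = 30
v[8] = max(2+30-1, 6+22-1, 6+18-1, …, 30+2-1, 19+0) = 33
v[9] = max(2+33-1, 6+30-1, 6+22-1, …, 19+2-1, 34+0) = 35
One optimal plan: pieces 7 + 2 (1 cut) → $36 − $1 = $35.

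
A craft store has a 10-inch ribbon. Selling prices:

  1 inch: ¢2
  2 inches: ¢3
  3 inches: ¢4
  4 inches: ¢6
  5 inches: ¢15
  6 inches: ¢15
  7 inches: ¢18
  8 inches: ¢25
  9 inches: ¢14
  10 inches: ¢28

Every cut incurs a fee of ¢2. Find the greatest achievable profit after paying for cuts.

Build v[k] bottom-up: v[k] = max over allowed piece i of (p[i] + v[k−i]) − 2 per cut.
v[1] = 2
v[2] = max(2+2-2, 3+0) = 3
v[3] = max(2+3-2, 3+2-2, 4+0) = 4
v[4] = max(2+4-2, 3+3-2, 4+2-2, 6+0) = 6
v[5] = max(2+6-2, 3+4-2, 4+3-2, 6+2-2, 15+0) = 15
v[6] = max(2+15-2, 3+6-2, 4+4-2, 6+3-2, 15+2-2, 15+0) = 15
v[7] = max(2+15-2, 3+15-2, 4+6-2, …, 15+2-2, 18+0) = 18
v[8] = max(2+18-2, 3+15-2, 4+15-2, …, 18+2-2, 25+0) = 25
v[9] = max(2+25-2, 3+18-2, 4+15-2, …, 25+2-2, 14+0) = 25
v[10] = max(2+25-2, 3+25-2, 4+18-2, …, 14+2-2, 28+0) = 28
One optimal plan: pieces 5 + 5 (1 cut) → ¢30 − ¢2 = ¢28.

28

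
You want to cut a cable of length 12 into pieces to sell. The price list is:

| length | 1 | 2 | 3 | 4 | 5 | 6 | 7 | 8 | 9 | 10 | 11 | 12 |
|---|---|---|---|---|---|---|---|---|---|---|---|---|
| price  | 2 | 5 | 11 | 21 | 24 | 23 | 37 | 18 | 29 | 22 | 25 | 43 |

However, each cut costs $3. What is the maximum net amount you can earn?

58

Build v[k] bottom-up: v[k] = max over allowed piece i of (p[i] + v[k−i]) − 3 per cut.
v[1] = 2
v[2] = max(2+2-3, 5+0) = 5
v[3] = max(2+5-3, 5+2-3, 11+0) = 11
v[4] = max(2+11-3, 5+5-3, 11+2-3, 21+0) = 21
v[5] = max(2+21-3, 5+11-3, 11+5-3, 21+2-3, 24+0) = 24
v[6] = max(2+24-3, 5+21-3, 11+11-3, 21+5-3, 24+2-3, 23+0) = 23
v[7] = max(2+23-3, 5+24-3, 11+21-3, …, 23+2-3, 37+0) = 37
v[8] = max(2+37-3, 5+23-3, 11+24-3, …, 37+2-3, 18+0) = 39
v[9] = max(2+39-3, 5+37-3, 11+23-3, …, 18+2-3, 29+0) = 42
v[10] = max(2+42-3, 5+39-3, 11+37-3, …, 29+2-3, 22+0) = 45
v[11] = max(2+45-3, 5+42-3, 11+39-3, …, 22+2-3, 25+0) = 55
v[12] = max(2+55-3, 5+45-3, 11+42-3, …, 25+2-3, 43+0) = 58
One optimal plan: pieces 7 + 5 (1 cut) → $61 − $3 = $58.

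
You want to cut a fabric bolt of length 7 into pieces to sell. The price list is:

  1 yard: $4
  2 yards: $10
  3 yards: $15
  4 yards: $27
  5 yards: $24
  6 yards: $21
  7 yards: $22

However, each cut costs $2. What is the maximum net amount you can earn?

40

Consider every possible first cut. r[k] is the best of p[i]+r[k−i] over all sellable i≤k, charging 2 whenever i<k.
r[1] = 4
r[2] = max(4+4-2, 10+0) = 10
r[3] = max(4+10-2, 10+4-2, 15+0) = 15
r[4] = max(4+15-2, 10+10-2, 15+4-2, 27+0) = 27
r[5] = max(4+27-2, 10+15-2, 15+10-2, 27+4-2, 24+0) = 29
r[6] = max(4+29-2, 10+27-2, 15+15-2, 27+10-2, 24+4-2, 21+0) = 35
r[7] = max(4+35-2, 10+29-2, 15+27-2, …, 21+4-2, 22+0) = 40
One optimal plan: pieces 4 + 3 (1 cut) → $42 − $2 = $40.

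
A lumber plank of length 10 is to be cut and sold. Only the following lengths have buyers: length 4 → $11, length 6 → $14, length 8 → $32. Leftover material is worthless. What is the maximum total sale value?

32

Consider every possible first cut. f[k] is the best of p[i]+f[k−i] over all sellable i≤k.
f[1] = 0
f[2] = 0
f[3] = 0
f[4] = 11
f[5] = 11
f[6] = max(11+0, 14+0) = 14
f[7] = max(11+0, 14+0) = 14
f[8] = max(11+11, 14+0, 32+0) = 32
f[9] = max(11+11, 14+0, 32+0) = 32
f[10] = max(11+14, 14+11, 32+0) = 32
One optimal cutting: pieces 8 with 2 feet of scrap → $32.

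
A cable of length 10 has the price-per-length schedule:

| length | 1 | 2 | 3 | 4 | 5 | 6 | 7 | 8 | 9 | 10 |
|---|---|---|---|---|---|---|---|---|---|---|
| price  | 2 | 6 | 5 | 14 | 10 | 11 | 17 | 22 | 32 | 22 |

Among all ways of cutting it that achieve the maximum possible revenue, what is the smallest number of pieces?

Let r[k] be the best obtainable value from length k. For each k, try every first piece i and keep the best of price[i] + r[k−i].
r[1] = 2
r[2] = 6
r[3] = 8  (first piece 1, then r[2]=6)
r[4] = 14
r[5] = 16  (first piece 1, then r[4]=14)
r[6] = 20  (first piece 2, then r[4]=14)
r[7] = 22  (first piece 1, then r[6]=20)
r[8] = 28  (first piece 4, then r[4]=14)
r[9] = 32
r[10] = 34  (first piece 1, then r[9]=32)
Maximum revenue is $34.
Now minimize piece count subject to staying optimal: for each k, pieces[k] = 1 + min over i with p[i]+r[k−i]=r[k] of pieces[k−i].
pieces[7] = 3
pieces[8] = 2
pieces[9] = 1
pieces[10] = 2

2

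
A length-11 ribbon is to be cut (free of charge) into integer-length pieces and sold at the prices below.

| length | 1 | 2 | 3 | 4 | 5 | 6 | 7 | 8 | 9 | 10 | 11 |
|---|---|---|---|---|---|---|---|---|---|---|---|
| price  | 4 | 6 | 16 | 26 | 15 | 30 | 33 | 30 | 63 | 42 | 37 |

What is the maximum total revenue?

Build v[k] bottom-up: v[k] = max over allowed piece i of (p[i] + v[k−i]).
v[1] = 4
v[2] = 8  (first piece 1, then v[1]=4)
v[3] = 16
v[4] = 26
v[5] = 30  (first piece 1, then v[4]=26)
v[6] = 34  (first piece 1, then v[5]=30)
v[7] = 42  (first piece 3, then v[4]=26)
v[8] = 52  (first piece 4, then v[4]=26)
v[9] = 63
v[10] = 67  (first piece 1, then v[9]=63)
v[11] = 71  (first piece 1, then v[10]=67)
One optimal cutting: 9 + 1 + 1 → ¢63 + ¢4 + ¢4 = ¢71.

71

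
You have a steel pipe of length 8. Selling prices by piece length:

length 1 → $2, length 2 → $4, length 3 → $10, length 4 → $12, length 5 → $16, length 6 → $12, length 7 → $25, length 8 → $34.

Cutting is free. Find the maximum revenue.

34

Consider every possible first cut. R[k] is the best of p[i]+R[k−i] over all sellable i≤k.
R[1] = 2
R[2] = max(2+2, 4+0) = 4
R[3] = max(2+4, 4+2, 10+0) = 10
R[4] = max(2+10, 4+4, 10+2, 12+0) = 12
R[5] = max(2+12, 4+10, 10+4, 12+2, 16+0) = 16
R[6] = max(2+16, 4+12, 10+10, 12+4, 16+2, 12+0) = 20
R[7] = max(2+20, 4+16, 10+12, …, 12+2, 25+0) = 25
R[8] = max(2+25, 4+20, 10+16, …, 25+2, 34+0) = 34
Best is to sell the whole 8-meter piece uncut for $34.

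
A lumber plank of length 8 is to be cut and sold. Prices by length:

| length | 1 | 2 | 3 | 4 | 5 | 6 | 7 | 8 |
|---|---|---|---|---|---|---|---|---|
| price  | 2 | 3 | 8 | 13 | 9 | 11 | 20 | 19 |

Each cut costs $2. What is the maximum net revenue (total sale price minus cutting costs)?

24

Build net[k] bottom-up: net[k] = max over allowed piece i of (p[i] + net[k−i]) − 2 per cut.
net[1] = 2
net[2] = max(2+2-2, 3+0) = 3
net[3] = max(2+3-2, 3+2-2, 8+0) = 8
net[4] = max(2+8-2, 3+3-2, 8+2-2, 13+0) = 13
net[5] = max(2+13-2, 3+8-2, 8+3-2, 13+2-2, 9+0) = 13
net[6] = max(2+13-2, 3+13-2, 8+8-2, 13+3-2, 9+2-2, 11+0) = 14
net[7] = max(2+14-2, 3+13-2, 8+13-2, …, 11+2-2, 20+0) = 20
net[8] = max(2+20-2, 3+14-2, 8+13-2, …, 20+2-2, 19+0) = 24
One optimal plan: pieces 4 + 4 (1 cut) → $26 − $2 = $24.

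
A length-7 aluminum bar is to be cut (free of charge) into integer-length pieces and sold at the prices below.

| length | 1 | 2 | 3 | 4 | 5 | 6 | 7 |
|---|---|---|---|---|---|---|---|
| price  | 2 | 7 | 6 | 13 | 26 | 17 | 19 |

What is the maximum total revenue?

33

Consider every possible first cut. v[k] is the best of p[i]+v[k−i] over all sellable i≤k.
v[1] = 2
v[2] = 7
v[3] = 9  (first piece 1, then v[2]=7)
v[4] = 14  (first piece 2, then v[2]=7)
v[5] = 26
v[6] = 28  (first piece 1, then v[5]=26)
v[7] = 33  (first piece 2, then v[5]=26)
One optimal cutting: 5 + 2 → $26 + $7 = $33.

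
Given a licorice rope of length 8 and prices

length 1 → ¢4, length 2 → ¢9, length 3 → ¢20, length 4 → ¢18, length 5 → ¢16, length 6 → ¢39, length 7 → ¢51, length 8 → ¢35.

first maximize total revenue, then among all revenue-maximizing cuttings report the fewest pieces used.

2

Let r[k] be the best obtainable value from length k. For each k, try every first piece i and keep the best of price[i] + r[k−i].
r[1] = 4
r[2] = max(4+4, 9+0) = 9
r[3] = max(4+9, 9+4, 20+0) = 20
r[4] = max(4+20, 9+9, 20+4, 18+0) = 24
r[5] = max(4+24, 9+20, 20+9, 18+4, 16+0) = 29
r[6] = max(4+29, 9+24, 20+20, 18+9, 16+4, 39+0) = 40
r[7] = max(4+40, 9+29, 20+24, …, 39+4, 51+0) = 51
r[8] = max(4+51, 9+40, 20+29, …, 51+4, 35+0) = 55
Maximum revenue is ¢55.
Now minimize piece count subject to staying optimal: for each k, pieces[k] = 1 + min over i with p[i]+r[k−i]=r[k] of pieces[k−i].
pieces[5] = 2
pieces[6] = 2
pieces[7] = 1
pieces[8] = 2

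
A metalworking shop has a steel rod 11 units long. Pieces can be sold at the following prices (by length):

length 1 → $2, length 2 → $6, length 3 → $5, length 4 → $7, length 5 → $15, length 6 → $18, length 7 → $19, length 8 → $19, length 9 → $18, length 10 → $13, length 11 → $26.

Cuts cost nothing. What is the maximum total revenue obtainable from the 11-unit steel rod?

33

Build R[k] bottom-up: R[k] = max over allowed piece i of (p[i] + R[k−i]).
R[1] = 2
R[2] = 6
R[3] = 8  (first piece 1, then R[2]=6)
R[4] = 12  (first piece 2, then R[2]=6)
R[5] = 15
R[6] = 18  (first piece 2, then R[4]=12)
R[7] = 21  (first piece 2, then R[5]=15)
R[8] = 24  (first piece 2, then R[6]=18)
R[9] = 27  (first piece 2, then R[7]=21)
R[10] = 30  (first piece 2, then R[8]=24)
R[11] = 33  (first piece 2, then R[9]=27)
One optimal cutting: 5 + 2 + 2 + 2 → $15 + $6 + $6 + $6 = $33.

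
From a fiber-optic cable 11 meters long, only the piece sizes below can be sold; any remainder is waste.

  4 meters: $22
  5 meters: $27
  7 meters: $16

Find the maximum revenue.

54

Build f[k] bottom-up: f[k] = max over allowed piece i of (p[i] + f[k−i]).
f[1] = 0
f[2] = 0
f[3] = 0
f[4] = 22
f[5] = max(22+0, 27+0) = 27
f[6] = max(22+0, 27+0) = 27
f[7] = max(22+0, 27+0, 16+0) = 27
f[8] = max(22+22, 27+0, 16+0) = 44
f[9] = max(22+27, 27+22, 16+0) = 49
f[10] = max(22+27, 27+27, 16+0) = 54
f[11] = max(22+27, 27+27, 16+22) = 54
One optimal cutting: pieces 5 + 5 with 1 meter of scrap → $54.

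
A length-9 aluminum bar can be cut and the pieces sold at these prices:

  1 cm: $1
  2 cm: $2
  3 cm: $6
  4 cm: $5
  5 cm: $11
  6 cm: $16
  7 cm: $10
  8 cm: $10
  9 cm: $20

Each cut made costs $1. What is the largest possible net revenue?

Let v[k] be the best obtainable value from length k. For each k, try every first piece i and keep the best of price[i] + v[k−i] minus the 1 cut fee when i<k.
v[1] = 1
v[2] = 2
v[3] = 6
v[4] = 6  (first piece 1, then v[3]=6)
v[5] = 11
v[6] = 16
v[7] = 16  (first piece 1, then v[6]=16)
v[8] = 17  (first piece 2, then v[6]=16)
v[9] = 21  (first piece 3, then v[6]=16)
One optimal plan: pieces 6 + 3 (1 cut) → $22 − $1 = $21.

21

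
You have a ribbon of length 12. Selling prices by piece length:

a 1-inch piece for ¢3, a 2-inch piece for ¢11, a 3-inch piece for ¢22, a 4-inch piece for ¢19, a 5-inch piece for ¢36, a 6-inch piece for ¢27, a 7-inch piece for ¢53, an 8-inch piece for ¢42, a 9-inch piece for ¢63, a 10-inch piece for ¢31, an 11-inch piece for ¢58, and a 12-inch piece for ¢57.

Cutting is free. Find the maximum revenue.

89

Build v[k] bottom-up: v[k] = max over allowed piece i of (p[i] + v[k−i]).
v[1] = 3
v[2] = max(3+3, 11+0) = 11
v[3] = max(3+11, 11+3, 22+0) = 22
v[4] = max(3+22, 11+11, 22+3, 19+0) = 25
v[5] = max(3+25, 11+22, 22+11, 19+3, 36+0) = 36
v[6] = max(3+36, 11+25, 22+22, 19+11, 36+3, 27+0) = 44
v[7] = max(3+44, 11+36, 22+25, …, 27+3, 53+0) = 53
v[8] = max(3+53, 11+44, 22+36, …, 53+3, 42+0) = 58
v[9] = max(3+58, 11+53, 22+44, …, 42+3, 63+0) = 66
v[10] = max(3+66, 11+58, 22+53, …, 63+3, 31+0) = 75
v[11] = max(3+75, 11+66, 22+58, …, 31+3, 58+0) = 80
v[12] = max(3+80, 11+75, 22+66, …, 58+3, 57+0) = 89
One optimal cutting: 7 + 5 → ¢53 + ¢36 = ¢89.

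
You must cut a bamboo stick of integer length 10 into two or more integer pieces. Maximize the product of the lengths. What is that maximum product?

Fill prod[k] for k=2..10: at each k try every first piece i and multiply by the better of (k−i) uncut or prod[k−i].
Small cases: prod[2]=1.
prod[3] = max(1*2, 2*1) = 2
prod[4] = max(1*3, 2*2, 3*1) = 4
prod[5] = max(1*4, 2*3, 3*2, 4*1) = 6
prod[6] = max(1*6, 2*4, 3*3, 4*2, 5*1) = 9
prod[7] = max(1*9, 2*6, 3*4, 4*3, 5*2, 6*1) = 12
prod[8] = max(1*12, 2*9, 3*6, …, 6*2, 7*1) = 18
prod[9] = max(1*18, 2*12, 3*9, …, 7*2, 8*1) = 27
prod[10] = max(1*27, 2*18, 3*12, …, 8*2, 9*1) = 36
One optimal split: 3 + 3 + 2 + 2; product 3*3*2*2 = 36.

36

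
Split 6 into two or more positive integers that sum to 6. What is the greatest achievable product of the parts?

Let m[k] be the best product for length k (with at least one cut). For each first piece i, the rest contributes max(k−i, m[k−i]).
m[2] = 1×max(1,0) = 1×1 = 1
m[3] = max(1×2, 2×1) = 2
m[4] = max(1×3, 2×2, 3×1) = 4
m[5] = max(1×4, 2×3, 3×2, 4×1) = 6
m[6] = max(1×6, 2×4, 3×3, 4×2, 5×1) = 9
One optimal split: 3 + 3; product 3×3 = 9.

9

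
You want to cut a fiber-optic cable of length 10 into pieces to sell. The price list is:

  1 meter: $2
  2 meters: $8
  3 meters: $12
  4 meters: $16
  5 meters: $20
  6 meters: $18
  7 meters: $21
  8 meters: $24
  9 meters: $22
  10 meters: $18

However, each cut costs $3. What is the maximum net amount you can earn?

37

Let v[k] be the best obtainable value from length k. For each k, try every first piece i and keep the best of price[i] + v[k−i] minus the 3 cut fee when i<k.
v[1] = 2
v[2] = 8
v[3] = 12
v[4] = 16
v[5] = 20
v[6] = 21  (first piece 2, then v[4]=16)
v[7] = 25  (first piece 2, then v[5]=20)
v[8] = 29  (first piece 3, then v[5]=20)
v[9] = 33  (first piece 4, then v[5]=20)
v[10] = 37  (first piece 5, then v[5]=20)
One optimal plan: pieces 5 + 5 (1 cut) → $40 − $3 = $37.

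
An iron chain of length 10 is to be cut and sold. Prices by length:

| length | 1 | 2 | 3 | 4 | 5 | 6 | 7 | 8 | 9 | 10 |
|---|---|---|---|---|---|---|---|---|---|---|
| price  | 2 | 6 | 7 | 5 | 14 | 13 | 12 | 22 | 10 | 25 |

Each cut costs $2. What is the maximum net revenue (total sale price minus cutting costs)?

Consider every possible first cut. v[k] is the best of p[i]+v[k−i] over all sellable i≤k, charging 2 whenever i<k.
v[1] = 2
v[2] = max(2+2-2, 6+0) = 6
v[3] = max(2+6-2, 6+2-2, 7+0) = 7
v[4] = max(2+7-2, 6+6-2, 7+2-2, 5+0) = 10
v[5] = max(2+10-2, 6+7-2, 7+6-2, 5+2-2, 14+0) = 14
v[6] = max(2+14-2, 6+10-2, 7+7-2, 5+6-2, 14+2-2, 13+0) = 14
v[7] = max(2+14-2, 6+14-2, 7+10-2, …, 13+2-2, 12+0) = 18
v[8] = max(2+18-2, 6+14-2, 7+14-2, …, 12+2-2, 22+0) = 22
v[9] = max(2+22-2, 6+18-2, 7+14-2, …, 22+2-2, 10+0) = 22
v[10] = max(2+22-2, 6+22-2, 7+18-2, …, 10+2-2, 25+0) = 26
One optimal plan: pieces 8 + 2 (1 cut) → $28 − $2 = $26.

26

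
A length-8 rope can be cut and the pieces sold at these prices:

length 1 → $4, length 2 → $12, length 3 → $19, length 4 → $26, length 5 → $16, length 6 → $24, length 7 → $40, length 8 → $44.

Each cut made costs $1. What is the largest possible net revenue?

51

Consider every possible first cut. net[k] is the best of p[i]+net[k−i] over all sellable i≤k, charging 1 whenever i<k.
net[1] = 4
net[2] = 12
net[3] = 19
net[4] = 26
net[5] = 30  (first piece 2, then net[3]=19)
net[6] = 37  (first piece 2, then net[4]=26)
net[7] = 44  (first piece 3, then net[4]=26)
net[8] = 51  (first piece 4, then net[4]=26)
One optimal plan: pieces 4 + 4 (1 cut) → $52 − $1 = $51.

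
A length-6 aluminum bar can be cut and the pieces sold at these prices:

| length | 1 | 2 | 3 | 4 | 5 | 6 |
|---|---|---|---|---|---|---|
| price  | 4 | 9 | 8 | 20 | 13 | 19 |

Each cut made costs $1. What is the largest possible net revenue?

Let v[k] be the best obtainable value from length k. For each k, try every first piece i and keep the best of price[i] + v[k−i] minus the 1 cut fee when i<k.
v[1] = 4
v[2] = max(4+4-1, 9+0) = 9
v[3] = max(4+9-1, 9+4-1, 8+0) = 12
v[4] = max(4+12-1, 9+9-1, 8+4-1, 20+0) = 20
v[5] = max(4+20-1, 9+12-1, 8+9-1, 20+4-1, 13+0) = 23
v[6] = max(4+23-1, 9+20-1, 8+12-1, 20+9-1, 13+4-1, 19+0) = 28
One optimal plan: pieces 4 + 2 (1 cut) → $29 − $1 = $28.

28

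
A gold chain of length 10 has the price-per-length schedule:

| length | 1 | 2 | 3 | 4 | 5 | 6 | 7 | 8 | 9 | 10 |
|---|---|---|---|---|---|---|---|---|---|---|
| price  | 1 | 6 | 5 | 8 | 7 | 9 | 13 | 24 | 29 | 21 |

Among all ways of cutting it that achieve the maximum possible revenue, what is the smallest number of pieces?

2

Build r[k] bottom-up: r[k] = max over allowed piece i of (p[i] + r[k−i]).
r[1] = 1
r[2] = max(1+1, 6+0) = 6
r[3] = max(1+6, 6+1, 5+0) = 7
r[4] = max(1+7, 6+6, 5+1, 8+0) = 12
r[5] = max(1+12, 6+7, 5+6, 8+1, 7+0) = 13
r[6] = max(1+13, 6+12, 5+7, 8+6, 7+1, 9+0) = 18
r[7] = max(1+18, 6+13, 5+12, …, 9+1, 13+0) = 19
r[8] = max(1+19, 6+18, 5+13, …, 13+1, 24+0) = 24
r[9] = max(1+24, 6+19, 5+18, …, 24+1, 29+0) = 29
r[10] = max(1+29, 6+24, 5+19, …, 29+1, 21+0) = 30
Maximum revenue is $30.
Now minimize piece count subject to staying optimal: for each k, pieces[k] = 1 + min over i with p[i]+r[k−i]=r[k] of pieces[k−i].
pieces[7] = 4
pieces[8] = 1
pieces[9] = 1
pieces[10] = 2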